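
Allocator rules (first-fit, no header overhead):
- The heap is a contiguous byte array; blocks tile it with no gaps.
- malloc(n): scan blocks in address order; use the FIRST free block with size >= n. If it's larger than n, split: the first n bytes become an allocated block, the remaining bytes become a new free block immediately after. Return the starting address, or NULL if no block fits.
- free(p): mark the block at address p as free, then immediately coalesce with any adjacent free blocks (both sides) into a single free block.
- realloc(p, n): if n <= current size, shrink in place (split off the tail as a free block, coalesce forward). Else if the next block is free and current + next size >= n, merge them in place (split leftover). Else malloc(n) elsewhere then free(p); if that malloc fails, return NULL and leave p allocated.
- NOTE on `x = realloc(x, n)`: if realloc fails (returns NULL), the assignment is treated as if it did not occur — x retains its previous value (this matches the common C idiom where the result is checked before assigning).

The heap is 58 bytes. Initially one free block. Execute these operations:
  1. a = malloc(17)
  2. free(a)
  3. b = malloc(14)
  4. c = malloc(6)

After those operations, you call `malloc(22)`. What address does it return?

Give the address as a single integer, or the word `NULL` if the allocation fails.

Op 1: a = malloc(17) -> a = 0; heap: [0-16 ALLOC][17-57 FREE]
Op 2: free(a) -> (freed a); heap: [0-57 FREE]
Op 3: b = malloc(14) -> b = 0; heap: [0-13 ALLOC][14-57 FREE]
Op 4: c = malloc(6) -> c = 14; heap: [0-13 ALLOC][14-19 ALLOC][20-57 FREE]
malloc(22): first-fit scan over [0-13 ALLOC][14-19 ALLOC][20-57 FREE] -> 20

Answer: 20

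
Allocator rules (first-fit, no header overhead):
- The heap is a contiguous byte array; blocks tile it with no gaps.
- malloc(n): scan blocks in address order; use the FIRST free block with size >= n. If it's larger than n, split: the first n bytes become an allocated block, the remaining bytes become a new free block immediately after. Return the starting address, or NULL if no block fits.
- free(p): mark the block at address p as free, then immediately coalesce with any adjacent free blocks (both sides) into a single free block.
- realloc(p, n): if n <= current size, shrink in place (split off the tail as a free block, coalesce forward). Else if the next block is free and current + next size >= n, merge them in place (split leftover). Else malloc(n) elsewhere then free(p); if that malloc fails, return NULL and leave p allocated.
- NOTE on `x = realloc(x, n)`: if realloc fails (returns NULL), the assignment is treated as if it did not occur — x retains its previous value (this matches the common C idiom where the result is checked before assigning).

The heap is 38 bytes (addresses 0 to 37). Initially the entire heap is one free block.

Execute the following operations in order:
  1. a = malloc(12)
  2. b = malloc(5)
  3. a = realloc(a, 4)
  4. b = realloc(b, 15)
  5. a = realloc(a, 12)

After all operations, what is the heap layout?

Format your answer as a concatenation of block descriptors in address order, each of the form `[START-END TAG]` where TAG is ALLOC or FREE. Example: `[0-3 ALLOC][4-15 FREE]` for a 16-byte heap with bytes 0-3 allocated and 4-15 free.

Op 1: a = malloc(12) -> a = 0; heap: [0-11 ALLOC][12-37 FREE]
Op 2: b = malloc(5) -> b = 12; heap: [0-11 ALLOC][12-16 ALLOC][17-37 FREE]
Op 3: a = realloc(a, 4) -> a = 0; heap: [0-3 ALLOC][4-11 FREE][12-16 ALLOC][17-37 FREE]
Op 4: b = realloc(b, 15) -> b = 12; heap: [0-3 ALLOC][4-11 FREE][12-26 ALLOC][27-37 FREE]
Op 5: a = realloc(a, 12) -> a = 0; heap: [0-11 ALLOC][12-26 ALLOC][27-37 FREE]

Answer: [0-11 ALLOC][12-26 ALLOC][27-37 FREE]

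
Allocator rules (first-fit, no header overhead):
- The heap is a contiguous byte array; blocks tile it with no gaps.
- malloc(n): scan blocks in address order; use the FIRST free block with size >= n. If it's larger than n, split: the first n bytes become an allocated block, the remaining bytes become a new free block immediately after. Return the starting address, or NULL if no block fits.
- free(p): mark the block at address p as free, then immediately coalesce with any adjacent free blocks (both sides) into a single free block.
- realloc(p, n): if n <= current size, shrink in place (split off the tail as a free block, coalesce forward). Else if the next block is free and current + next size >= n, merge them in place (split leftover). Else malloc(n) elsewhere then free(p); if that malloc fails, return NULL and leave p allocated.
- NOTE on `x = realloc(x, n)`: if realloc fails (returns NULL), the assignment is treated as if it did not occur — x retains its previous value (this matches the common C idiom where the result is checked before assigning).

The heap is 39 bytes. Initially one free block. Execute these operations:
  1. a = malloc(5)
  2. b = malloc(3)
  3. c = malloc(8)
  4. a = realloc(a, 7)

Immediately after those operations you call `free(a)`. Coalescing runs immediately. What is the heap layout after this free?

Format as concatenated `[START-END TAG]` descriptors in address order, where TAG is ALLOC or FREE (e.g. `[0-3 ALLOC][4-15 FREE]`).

Answer: [0-4 FREE][5-7 ALLOC][8-15 ALLOC][16-38 FREE]

Derivation:
Op 1: a = malloc(5) -> a = 0; heap: [0-4 ALLOC][5-38 FREE]
Op 2: b = malloc(3) -> b = 5; heap: [0-4 ALLOC][5-7 ALLOC][8-38 FREE]
Op 3: c = malloc(8) -> c = 8; heap: [0-4 ALLOC][5-7 ALLOC][8-15 ALLOC][16-38 FREE]
Op 4: a = realloc(a, 7) -> a = 16; heap: [0-4 FREE][5-7 ALLOC][8-15 ALLOC][16-22 ALLOC][23-38 FREE]
free(a): a = 16 -> block [16-22 ALLOC]; mark free, coalesce with adjacent free neighbors -> [0-4 FREE][5-7 ALLOC][8-15 ALLOC][16-38 FREE]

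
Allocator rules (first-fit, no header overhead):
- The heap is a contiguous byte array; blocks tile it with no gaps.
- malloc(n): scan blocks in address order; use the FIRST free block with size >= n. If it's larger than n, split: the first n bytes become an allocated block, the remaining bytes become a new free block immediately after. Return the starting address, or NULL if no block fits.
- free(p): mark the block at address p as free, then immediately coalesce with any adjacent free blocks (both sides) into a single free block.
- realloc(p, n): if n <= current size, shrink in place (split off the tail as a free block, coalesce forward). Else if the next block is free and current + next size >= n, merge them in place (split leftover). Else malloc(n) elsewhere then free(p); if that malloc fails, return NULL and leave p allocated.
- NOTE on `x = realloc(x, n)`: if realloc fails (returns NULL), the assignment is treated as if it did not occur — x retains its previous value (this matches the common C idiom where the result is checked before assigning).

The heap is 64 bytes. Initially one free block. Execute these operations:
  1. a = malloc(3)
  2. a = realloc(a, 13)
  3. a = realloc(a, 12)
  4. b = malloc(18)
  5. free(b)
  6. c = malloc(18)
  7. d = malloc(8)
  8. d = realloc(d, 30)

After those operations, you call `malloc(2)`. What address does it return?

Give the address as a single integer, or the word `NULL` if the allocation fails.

Op 1: a = malloc(3) -> a = 0; heap: [0-2 ALLOC][3-63 FREE]
Op 2: a = realloc(a, 13) -> a = 0; heap: [0-12 ALLOC][13-63 FREE]
Op 3: a = realloc(a, 12) -> a = 0; heap: [0-11 ALLOC][12-63 FREE]
Op 4: b = malloc(18) -> b = 12; heap: [0-11 ALLOC][12-29 ALLOC][30-63 FREE]
Op 5: free(b) -> (freed b); heap: [0-11 ALLOC][12-63 FREE]
Op 6: c = malloc(18) -> c = 12; heap: [0-11 ALLOC][12-29 ALLOC][30-63 FREE]
Op 7: d = malloc(8) -> d = 30; heap: [0-11 ALLOC][12-29 ALLOC][30-37 ALLOC][38-63 FREE]
Op 8: d = realloc(d, 30) -> d = 30; heap: [0-11 ALLOC][12-29 ALLOC][30-59 ALLOC][60-63 FREE]
malloc(2): first-fit scan over [0-11 ALLOC][12-29 ALLOC][30-59 ALLOC][60-63 FREE] -> 60

Answer: 60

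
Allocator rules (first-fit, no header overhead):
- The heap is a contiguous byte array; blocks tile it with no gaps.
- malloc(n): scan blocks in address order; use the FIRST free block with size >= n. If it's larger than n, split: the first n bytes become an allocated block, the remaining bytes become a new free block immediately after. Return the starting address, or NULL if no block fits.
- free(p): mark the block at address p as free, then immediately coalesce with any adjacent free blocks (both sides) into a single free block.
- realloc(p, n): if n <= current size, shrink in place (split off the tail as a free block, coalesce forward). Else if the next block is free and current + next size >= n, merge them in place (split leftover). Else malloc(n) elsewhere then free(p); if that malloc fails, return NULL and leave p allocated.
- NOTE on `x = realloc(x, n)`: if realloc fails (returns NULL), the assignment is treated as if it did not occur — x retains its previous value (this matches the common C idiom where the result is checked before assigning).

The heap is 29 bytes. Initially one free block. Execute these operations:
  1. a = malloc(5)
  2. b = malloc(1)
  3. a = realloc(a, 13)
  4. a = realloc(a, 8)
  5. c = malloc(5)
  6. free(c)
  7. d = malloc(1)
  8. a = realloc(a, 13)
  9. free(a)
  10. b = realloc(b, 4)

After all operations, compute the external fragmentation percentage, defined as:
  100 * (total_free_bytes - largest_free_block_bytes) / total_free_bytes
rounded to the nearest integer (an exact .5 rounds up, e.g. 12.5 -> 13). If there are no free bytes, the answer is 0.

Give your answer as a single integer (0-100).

Answer: 17

Derivation:
Op 1: a = malloc(5) -> a = 0; heap: [0-4 ALLOC][5-28 FREE]
Op 2: b = malloc(1) -> b = 5; heap: [0-4 ALLOC][5-5 ALLOC][6-28 FREE]
Op 3: a = realloc(a, 13) -> a = 6; heap: [0-4 FREE][5-5 ALLOC][6-18 ALLOC][19-28 FREE]
Op 4: a = realloc(a, 8) -> a = 6; heap: [0-4 FREE][5-5 ALLOC][6-13 ALLOC][14-28 FREE]
Op 5: c = malloc(5) -> c = 0; heap: [0-4 ALLOC][5-5 ALLOC][6-13 ALLOC][14-28 FREE]
Op 6: free(c) -> (freed c); heap: [0-4 FREE][5-5 ALLOC][6-13 ALLOC][14-28 FREE]
Op 7: d = malloc(1) -> d = 0; heap: [0-0 ALLOC][1-4 FREE][5-5 ALLOC][6-13 ALLOC][14-28 FREE]
Op 8: a = realloc(a, 13) -> a = 6; heap: [0-0 ALLOC][1-4 FREE][5-5 ALLOC][6-18 ALLOC][19-28 FREE]
Op 9: free(a) -> (freed a); heap: [0-0 ALLOC][1-4 FREE][5-5 ALLOC][6-28 FREE]
Op 10: b = realloc(b, 4) -> b = 5; heap: [0-0 ALLOC][1-4 FREE][5-8 ALLOC][9-28 FREE]
Free blocks: [4 20] total_free=24 largest=20 -> 100*(24-20)/24 = 400/24 ≈ 16.667 -> rounds to 17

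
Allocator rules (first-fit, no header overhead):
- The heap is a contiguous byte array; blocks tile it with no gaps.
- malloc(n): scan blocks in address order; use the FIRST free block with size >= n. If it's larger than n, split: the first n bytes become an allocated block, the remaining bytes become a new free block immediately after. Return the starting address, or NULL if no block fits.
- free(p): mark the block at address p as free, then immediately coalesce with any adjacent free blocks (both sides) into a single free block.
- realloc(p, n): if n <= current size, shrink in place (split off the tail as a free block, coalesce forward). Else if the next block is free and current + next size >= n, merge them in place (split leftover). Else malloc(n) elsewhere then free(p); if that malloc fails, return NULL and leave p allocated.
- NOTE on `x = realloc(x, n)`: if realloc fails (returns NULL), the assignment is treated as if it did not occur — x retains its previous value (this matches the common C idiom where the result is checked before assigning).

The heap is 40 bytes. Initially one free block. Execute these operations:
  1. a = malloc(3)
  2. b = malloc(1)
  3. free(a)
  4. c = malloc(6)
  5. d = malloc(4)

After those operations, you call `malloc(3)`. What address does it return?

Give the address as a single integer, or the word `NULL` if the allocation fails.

Op 1: a = malloc(3) -> a = 0; heap: [0-2 ALLOC][3-39 FREE]
Op 2: b = malloc(1) -> b = 3; heap: [0-2 ALLOC][3-3 ALLOC][4-39 FREE]
Op 3: free(a) -> (freed a); heap: [0-2 FREE][3-3 ALLOC][4-39 FREE]
Op 4: c = malloc(6) -> c = 4; heap: [0-2 FREE][3-3 ALLOC][4-9 ALLOC][10-39 FREE]
Op 5: d = malloc(4) -> d = 10; heap: [0-2 FREE][3-3 ALLOC][4-9 ALLOC][10-13 ALLOC][14-39 FREE]
malloc(3): first-fit scan over [0-2 FREE][3-3 ALLOC][4-9 ALLOC][10-13 ALLOC][14-39 FREE] -> 0

Answer: 0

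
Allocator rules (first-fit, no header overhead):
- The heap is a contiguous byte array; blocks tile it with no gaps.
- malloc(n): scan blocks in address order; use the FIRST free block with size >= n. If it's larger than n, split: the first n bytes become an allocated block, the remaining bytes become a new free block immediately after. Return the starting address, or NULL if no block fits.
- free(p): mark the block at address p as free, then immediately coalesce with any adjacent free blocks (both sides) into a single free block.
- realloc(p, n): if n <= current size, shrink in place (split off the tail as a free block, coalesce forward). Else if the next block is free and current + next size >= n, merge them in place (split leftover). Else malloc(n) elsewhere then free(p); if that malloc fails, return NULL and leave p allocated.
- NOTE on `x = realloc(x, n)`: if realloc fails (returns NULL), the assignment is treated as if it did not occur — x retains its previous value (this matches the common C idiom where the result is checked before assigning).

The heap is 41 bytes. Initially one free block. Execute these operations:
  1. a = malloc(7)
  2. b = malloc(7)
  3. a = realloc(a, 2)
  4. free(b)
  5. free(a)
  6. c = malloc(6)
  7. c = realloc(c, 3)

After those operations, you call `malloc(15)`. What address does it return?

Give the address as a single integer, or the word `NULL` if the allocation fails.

Op 1: a = malloc(7) -> a = 0; heap: [0-6 ALLOC][7-40 FREE]
Op 2: b = malloc(7) -> b = 7; heap: [0-6 ALLOC][7-13 ALLOC][14-40 FREE]
Op 3: a = realloc(a, 2) -> a = 0; heap: [0-1 ALLOC][2-6 FREE][7-13 ALLOC][14-40 FREE]
Op 4: free(b) -> (freed b); heap: [0-1 ALLOC][2-40 FREE]
Op 5: free(a) -> (freed a); heap: [0-40 FREE]
Op 6: c = malloc(6) -> c = 0; heap: [0-5 ALLOC][6-40 FREE]
Op 7: c = realloc(c, 3) -> c = 0; heap: [0-2 ALLOC][3-40 FREE]
malloc(15): first-fit scan over [0-2 ALLOC][3-40 FREE] -> 3

Answer: 3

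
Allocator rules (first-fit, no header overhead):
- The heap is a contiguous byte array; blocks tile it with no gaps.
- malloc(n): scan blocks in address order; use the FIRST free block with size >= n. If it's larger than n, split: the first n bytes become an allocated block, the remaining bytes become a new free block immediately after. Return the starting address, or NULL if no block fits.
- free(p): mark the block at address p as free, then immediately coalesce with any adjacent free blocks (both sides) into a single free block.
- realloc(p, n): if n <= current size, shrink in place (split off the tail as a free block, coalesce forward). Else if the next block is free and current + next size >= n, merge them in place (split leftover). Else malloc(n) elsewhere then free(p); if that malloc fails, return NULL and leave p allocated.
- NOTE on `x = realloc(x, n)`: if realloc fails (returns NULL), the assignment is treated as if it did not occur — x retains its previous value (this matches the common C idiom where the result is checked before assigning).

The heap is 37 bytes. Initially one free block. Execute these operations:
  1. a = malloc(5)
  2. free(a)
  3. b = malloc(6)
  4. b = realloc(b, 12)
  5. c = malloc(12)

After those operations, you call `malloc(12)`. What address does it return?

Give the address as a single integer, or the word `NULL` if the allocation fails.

Op 1: a = malloc(5) -> a = 0; heap: [0-4 ALLOC][5-36 FREE]
Op 2: free(a) -> (freed a); heap: [0-36 FREE]
Op 3: b = malloc(6) -> b = 0; heap: [0-5 ALLOC][6-36 FREE]
Op 4: b = realloc(b, 12) -> b = 0; heap: [0-11 ALLOC][12-36 FREE]
Op 5: c = malloc(12) -> c = 12; heap: [0-11 ALLOC][12-23 ALLOC][24-36 FREE]
malloc(12): first-fit scan over [0-11 ALLOC][12-23 ALLOC][24-36 FREE] -> 24

Answer: 24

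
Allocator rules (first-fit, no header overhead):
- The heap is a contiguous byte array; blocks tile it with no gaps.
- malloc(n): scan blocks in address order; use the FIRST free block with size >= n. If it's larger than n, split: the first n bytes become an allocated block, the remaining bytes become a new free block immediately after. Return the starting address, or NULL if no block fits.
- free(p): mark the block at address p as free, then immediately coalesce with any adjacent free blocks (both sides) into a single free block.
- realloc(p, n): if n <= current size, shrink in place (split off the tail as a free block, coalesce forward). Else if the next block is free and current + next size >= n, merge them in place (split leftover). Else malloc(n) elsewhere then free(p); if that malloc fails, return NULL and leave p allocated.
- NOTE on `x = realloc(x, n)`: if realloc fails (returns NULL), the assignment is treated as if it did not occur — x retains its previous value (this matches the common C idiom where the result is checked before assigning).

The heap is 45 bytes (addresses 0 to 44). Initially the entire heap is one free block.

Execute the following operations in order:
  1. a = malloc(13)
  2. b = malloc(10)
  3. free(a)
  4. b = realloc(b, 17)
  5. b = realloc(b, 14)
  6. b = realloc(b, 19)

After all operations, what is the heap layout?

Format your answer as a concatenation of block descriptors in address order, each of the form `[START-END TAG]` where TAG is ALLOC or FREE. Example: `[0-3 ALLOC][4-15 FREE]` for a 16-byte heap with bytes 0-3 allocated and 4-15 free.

Op 1: a = malloc(13) -> a = 0; heap: [0-12 ALLOC][13-44 FREE]
Op 2: b = malloc(10) -> b = 13; heap: [0-12 ALLOC][13-22 ALLOC][23-44 FREE]
Op 3: free(a) -> (freed a); heap: [0-12 FREE][13-22 ALLOC][23-44 FREE]
Op 4: b = realloc(b, 17) -> b = 13; heap: [0-12 FREE][13-29 ALLOC][30-44 FREE]
Op 5: b = realloc(b, 14) -> b = 13; heap: [0-12 FREE][13-26 ALLOC][27-44 FREE]
Op 6: b = realloc(b, 19) -> b = 13; heap: [0-12 FREE][13-31 ALLOC][32-44 FREE]

Answer: [0-12 FREE][13-31 ALLOC][32-44 FREE]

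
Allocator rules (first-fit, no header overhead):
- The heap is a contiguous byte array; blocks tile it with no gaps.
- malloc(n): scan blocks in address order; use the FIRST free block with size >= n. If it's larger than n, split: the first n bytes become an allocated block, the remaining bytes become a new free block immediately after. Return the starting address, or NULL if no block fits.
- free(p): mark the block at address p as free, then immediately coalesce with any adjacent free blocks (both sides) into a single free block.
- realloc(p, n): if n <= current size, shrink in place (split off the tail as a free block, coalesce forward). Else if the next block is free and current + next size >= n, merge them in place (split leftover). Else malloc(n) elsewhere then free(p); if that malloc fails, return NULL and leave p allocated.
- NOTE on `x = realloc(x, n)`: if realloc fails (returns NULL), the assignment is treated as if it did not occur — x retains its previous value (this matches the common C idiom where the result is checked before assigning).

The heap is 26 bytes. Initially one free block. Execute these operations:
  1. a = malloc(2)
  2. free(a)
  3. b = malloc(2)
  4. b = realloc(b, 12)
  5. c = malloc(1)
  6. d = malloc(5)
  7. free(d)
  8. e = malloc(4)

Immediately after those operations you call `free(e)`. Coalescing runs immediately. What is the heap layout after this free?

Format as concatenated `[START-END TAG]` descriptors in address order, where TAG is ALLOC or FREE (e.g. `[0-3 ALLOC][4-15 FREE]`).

Answer: [0-11 ALLOC][12-12 ALLOC][13-25 FREE]

Derivation:
Op 1: a = malloc(2) -> a = 0; heap: [0-1 ALLOC][2-25 FREE]
Op 2: free(a) -> (freed a); heap: [0-25 FREE]
Op 3: b = malloc(2) -> b = 0; heap: [0-1 ALLOC][2-25 FREE]
Op 4: b = realloc(b, 12) -> b = 0; heap: [0-11 ALLOC][12-25 FREE]
Op 5: c = malloc(1) -> c = 12; heap: [0-11 ALLOC][12-12 ALLOC][13-25 FREE]
Op 6: d = malloc(5) -> d = 13; heap: [0-11 ALLOC][12-12 ALLOC][13-17 ALLOC][18-25 FREE]
Op 7: free(d) -> (freed d); heap: [0-11 ALLOC][12-12 ALLOC][13-25 FREE]
Op 8: e = malloc(4) -> e = 13; heap: [0-11 ALLOC][12-12 ALLOC][13-16 ALLOC][17-25 FREE]
free(e): e = 13 -> block [13-16 ALLOC]; mark free, coalesce with adjacent free neighbors -> [0-11 ALLOC][12-12 ALLOC][13-25 FREE]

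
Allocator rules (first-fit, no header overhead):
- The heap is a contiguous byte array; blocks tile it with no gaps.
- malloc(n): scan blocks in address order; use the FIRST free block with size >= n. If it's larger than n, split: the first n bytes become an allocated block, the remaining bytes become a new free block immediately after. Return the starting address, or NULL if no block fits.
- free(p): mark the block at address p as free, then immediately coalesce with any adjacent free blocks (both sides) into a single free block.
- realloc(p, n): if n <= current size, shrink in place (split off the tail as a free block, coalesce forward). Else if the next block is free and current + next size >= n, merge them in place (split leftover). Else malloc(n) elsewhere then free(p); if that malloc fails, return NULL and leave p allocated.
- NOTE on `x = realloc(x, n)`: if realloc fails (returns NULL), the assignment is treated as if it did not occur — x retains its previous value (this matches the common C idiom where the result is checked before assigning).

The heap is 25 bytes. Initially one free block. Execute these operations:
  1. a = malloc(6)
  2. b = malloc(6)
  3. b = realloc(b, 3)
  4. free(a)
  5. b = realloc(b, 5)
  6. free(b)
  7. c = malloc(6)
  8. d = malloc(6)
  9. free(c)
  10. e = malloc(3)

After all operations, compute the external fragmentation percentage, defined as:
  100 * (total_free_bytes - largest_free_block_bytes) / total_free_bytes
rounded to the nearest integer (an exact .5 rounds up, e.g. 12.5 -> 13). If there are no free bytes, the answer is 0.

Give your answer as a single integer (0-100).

Answer: 19

Derivation:
Op 1: a = malloc(6) -> a = 0; heap: [0-5 ALLOC][6-24 FREE]
Op 2: b = malloc(6) -> b = 6; heap: [0-5 ALLOC][6-11 ALLOC][12-24 FREE]
Op 3: b = realloc(b, 3) -> b = 6; heap: [0-5 ALLOC][6-8 ALLOC][9-24 FREE]
Op 4: free(a) -> (freed a); heap: [0-5 FREE][6-8 ALLOC][9-24 FREE]
Op 5: b = realloc(b, 5) -> b = 6; heap: [0-5 FREE][6-10 ALLOC][11-24 FREE]
Op 6: free(b) -> (freed b); heap: [0-24 FREE]
Op 7: c = malloc(6) -> c = 0; heap: [0-5 ALLOC][6-24 FREE]
Op 8: d = malloc(6) -> d = 6; heap: [0-5 ALLOC][6-11 ALLOC][12-24 FREE]
Op 9: free(c) -> (freed c); heap: [0-5 FREE][6-11 ALLOC][12-24 FREE]
Op 10: e = malloc(3) -> e = 0; heap: [0-2 ALLOC][3-5 FREE][6-11 ALLOC][12-24 FREE]
Free blocks: [3 13] total_free=16 largest=13 -> 100*(16-13)/16 = 300/16 = 18.75 -> rounds to 19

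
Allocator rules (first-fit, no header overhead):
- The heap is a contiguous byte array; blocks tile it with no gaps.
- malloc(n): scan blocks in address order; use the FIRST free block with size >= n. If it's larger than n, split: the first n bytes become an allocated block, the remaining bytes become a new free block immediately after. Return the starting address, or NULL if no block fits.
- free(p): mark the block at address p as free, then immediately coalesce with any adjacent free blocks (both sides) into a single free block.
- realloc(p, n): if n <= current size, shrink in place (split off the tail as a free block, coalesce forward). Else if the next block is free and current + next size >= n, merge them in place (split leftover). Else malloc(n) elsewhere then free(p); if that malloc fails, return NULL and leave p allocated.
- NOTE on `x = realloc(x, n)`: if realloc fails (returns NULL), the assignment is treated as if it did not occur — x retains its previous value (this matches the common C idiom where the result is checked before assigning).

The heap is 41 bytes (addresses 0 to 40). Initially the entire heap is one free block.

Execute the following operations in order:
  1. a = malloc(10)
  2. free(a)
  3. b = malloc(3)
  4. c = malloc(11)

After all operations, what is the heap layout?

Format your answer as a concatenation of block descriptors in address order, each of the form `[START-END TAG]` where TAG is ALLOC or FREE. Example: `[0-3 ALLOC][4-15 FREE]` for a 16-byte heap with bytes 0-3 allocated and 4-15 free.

Op 1: a = malloc(10) -> a = 0; heap: [0-9 ALLOC][10-40 FREE]
Op 2: free(a) -> (freed a); heap: [0-40 FREE]
Op 3: b = malloc(3) -> b = 0; heap: [0-2 ALLOC][3-40 FREE]
Op 4: c = malloc(11) -> c = 3; heap: [0-2 ALLOC][3-13 ALLOC][14-40 FREE]

Answer: [0-2 ALLOC][3-13 ALLOC][14-40 FREE]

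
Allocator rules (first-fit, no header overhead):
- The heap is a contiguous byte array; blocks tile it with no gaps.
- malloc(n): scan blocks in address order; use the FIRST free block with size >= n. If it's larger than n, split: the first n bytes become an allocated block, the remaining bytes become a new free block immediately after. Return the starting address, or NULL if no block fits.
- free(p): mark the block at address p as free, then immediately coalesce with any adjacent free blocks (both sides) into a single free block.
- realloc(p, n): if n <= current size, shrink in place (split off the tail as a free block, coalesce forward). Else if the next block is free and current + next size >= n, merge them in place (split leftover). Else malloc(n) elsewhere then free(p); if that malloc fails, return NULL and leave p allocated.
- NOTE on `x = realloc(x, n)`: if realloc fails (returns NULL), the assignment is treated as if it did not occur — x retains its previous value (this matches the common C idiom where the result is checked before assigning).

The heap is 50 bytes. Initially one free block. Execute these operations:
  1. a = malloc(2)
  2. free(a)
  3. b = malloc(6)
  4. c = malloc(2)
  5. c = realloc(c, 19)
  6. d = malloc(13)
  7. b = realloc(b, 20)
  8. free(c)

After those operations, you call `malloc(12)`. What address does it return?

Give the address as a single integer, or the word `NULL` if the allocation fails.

Answer: 6

Derivation:
Op 1: a = malloc(2) -> a = 0; heap: [0-1 ALLOC][2-49 FREE]
Op 2: free(a) -> (freed a); heap: [0-49 FREE]
Op 3: b = malloc(6) -> b = 0; heap: [0-5 ALLOC][6-49 FREE]
Op 4: c = malloc(2) -> c = 6; heap: [0-5 ALLOC][6-7 ALLOC][8-49 FREE]
Op 5: c = realloc(c, 19) -> c = 6; heap: [0-5 ALLOC][6-24 ALLOC][25-49 FREE]
Op 6: d = malloc(13) -> d = 25; heap: [0-5 ALLOC][6-24 ALLOC][25-37 ALLOC][38-49 FREE]
Op 7: b = realloc(b, 20) -> NULL (b unchanged); heap: [0-5 ALLOC][6-24 ALLOC][25-37 ALLOC][38-49 FREE]
Op 8: free(c) -> (freed c); heap: [0-5 ALLOC][6-24 FREE][25-37 ALLOC][38-49 FREE]
malloc(12): first-fit scan over [0-5 ALLOC][6-24 FREE][25-37 ALLOC][38-49 FREE] -> 6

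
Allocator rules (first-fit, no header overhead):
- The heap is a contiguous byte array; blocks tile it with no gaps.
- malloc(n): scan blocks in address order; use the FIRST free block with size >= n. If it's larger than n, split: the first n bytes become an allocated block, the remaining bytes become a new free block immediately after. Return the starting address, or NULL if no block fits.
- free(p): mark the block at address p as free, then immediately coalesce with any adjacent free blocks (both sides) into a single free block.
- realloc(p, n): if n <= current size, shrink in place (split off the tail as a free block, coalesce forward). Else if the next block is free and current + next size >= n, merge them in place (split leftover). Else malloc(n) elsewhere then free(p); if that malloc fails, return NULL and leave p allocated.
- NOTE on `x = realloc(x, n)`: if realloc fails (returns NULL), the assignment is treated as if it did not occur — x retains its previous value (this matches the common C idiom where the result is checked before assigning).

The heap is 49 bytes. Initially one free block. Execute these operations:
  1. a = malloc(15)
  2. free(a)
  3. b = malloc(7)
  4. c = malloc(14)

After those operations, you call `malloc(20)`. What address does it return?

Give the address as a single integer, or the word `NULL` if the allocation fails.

Op 1: a = malloc(15) -> a = 0; heap: [0-14 ALLOC][15-48 FREE]
Op 2: free(a) -> (freed a); heap: [0-48 FREE]
Op 3: b = malloc(7) -> b = 0; heap: [0-6 ALLOC][7-48 FREE]
Op 4: c = malloc(14) -> c = 7; heap: [0-6 ALLOC][7-20 ALLOC][21-48 FREE]
malloc(20): first-fit scan over [0-6 ALLOC][7-20 ALLOC][21-48 FREE] -> 21

Answer: 21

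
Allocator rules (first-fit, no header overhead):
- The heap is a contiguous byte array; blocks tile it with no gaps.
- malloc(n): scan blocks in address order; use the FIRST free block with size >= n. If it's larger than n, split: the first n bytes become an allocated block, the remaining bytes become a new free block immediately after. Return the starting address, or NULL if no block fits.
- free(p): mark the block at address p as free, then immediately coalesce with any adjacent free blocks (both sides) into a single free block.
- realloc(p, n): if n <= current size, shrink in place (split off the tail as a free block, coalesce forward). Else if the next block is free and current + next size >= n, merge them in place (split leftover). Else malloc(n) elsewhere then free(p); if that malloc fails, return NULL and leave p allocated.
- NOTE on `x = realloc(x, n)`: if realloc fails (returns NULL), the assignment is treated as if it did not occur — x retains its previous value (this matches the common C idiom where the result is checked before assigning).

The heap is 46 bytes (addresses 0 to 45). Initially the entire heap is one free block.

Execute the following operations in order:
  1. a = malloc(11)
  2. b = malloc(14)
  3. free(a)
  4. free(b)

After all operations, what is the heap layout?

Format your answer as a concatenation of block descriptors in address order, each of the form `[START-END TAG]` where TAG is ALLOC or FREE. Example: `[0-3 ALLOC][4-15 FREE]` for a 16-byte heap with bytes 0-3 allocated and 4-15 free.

Op 1: a = malloc(11) -> a = 0; heap: [0-10 ALLOC][11-45 FREE]
Op 2: b = malloc(14) -> b = 11; heap: [0-10 ALLOC][11-24 ALLOC][25-45 FREE]
Op 3: free(a) -> (freed a); heap: [0-10 FREE][11-24 ALLOC][25-45 FREE]
Op 4: free(b) -> (freed b); heap: [0-45 FREE]

Answer: [0-45 FREE]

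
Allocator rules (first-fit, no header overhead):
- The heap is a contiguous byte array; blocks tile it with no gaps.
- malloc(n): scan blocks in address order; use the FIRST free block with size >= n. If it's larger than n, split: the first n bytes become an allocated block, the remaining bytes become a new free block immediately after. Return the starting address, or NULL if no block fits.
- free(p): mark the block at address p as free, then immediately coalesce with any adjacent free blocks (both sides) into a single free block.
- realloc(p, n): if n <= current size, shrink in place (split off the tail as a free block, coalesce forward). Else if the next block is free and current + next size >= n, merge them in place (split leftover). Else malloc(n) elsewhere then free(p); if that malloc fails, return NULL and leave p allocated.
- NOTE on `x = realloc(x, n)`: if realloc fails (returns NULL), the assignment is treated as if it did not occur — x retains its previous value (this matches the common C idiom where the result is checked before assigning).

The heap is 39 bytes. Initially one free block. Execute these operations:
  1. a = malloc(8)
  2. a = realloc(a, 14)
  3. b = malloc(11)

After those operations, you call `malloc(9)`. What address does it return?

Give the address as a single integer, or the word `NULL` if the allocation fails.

Answer: 25

Derivation:
Op 1: a = malloc(8) -> a = 0; heap: [0-7 ALLOC][8-38 FREE]
Op 2: a = realloc(a, 14) -> a = 0; heap: [0-13 ALLOC][14-38 FREE]
Op 3: b = malloc(11) -> b = 14; heap: [0-13 ALLOC][14-24 ALLOC][25-38 FREE]
malloc(9): first-fit scan over [0-13 ALLOC][14-24 ALLOC][25-38 FREE] -> 25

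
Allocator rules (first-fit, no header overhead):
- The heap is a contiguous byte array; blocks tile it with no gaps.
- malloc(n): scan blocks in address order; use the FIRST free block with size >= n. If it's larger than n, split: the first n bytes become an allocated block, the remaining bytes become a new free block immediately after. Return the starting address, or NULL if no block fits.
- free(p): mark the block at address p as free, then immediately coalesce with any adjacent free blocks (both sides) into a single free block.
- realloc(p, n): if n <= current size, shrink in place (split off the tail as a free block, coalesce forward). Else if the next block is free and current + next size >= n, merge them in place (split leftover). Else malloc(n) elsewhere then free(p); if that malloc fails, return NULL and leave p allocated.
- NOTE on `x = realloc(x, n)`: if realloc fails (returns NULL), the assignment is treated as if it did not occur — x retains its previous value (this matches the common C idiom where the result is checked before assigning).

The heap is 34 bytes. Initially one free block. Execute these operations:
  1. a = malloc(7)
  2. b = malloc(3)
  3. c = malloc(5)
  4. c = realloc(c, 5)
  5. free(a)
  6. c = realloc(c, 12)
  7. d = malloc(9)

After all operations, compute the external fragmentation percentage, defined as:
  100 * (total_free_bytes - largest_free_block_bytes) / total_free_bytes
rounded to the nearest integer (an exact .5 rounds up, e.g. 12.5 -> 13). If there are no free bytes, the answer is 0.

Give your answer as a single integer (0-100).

Answer: 30

Derivation:
Op 1: a = malloc(7) -> a = 0; heap: [0-6 ALLOC][7-33 FREE]
Op 2: b = malloc(3) -> b = 7; heap: [0-6 ALLOC][7-9 ALLOC][10-33 FREE]
Op 3: c = malloc(5) -> c = 10; heap: [0-6 ALLOC][7-9 ALLOC][10-14 ALLOC][15-33 FREE]
Op 4: c = realloc(c, 5) -> c = 10; heap: [0-6 ALLOC][7-9 ALLOC][10-14 ALLOC][15-33 FREE]
Op 5: free(a) -> (freed a); heap: [0-6 FREE][7-9 ALLOC][10-14 ALLOC][15-33 FREE]
Op 6: c = realloc(c, 12) -> c = 10; heap: [0-6 FREE][7-9 ALLOC][10-21 ALLOC][22-33 FREE]
Op 7: d = malloc(9) -> d = 22; heap: [0-6 FREE][7-9 ALLOC][10-21 ALLOC][22-30 ALLOC][31-33 FREE]
Free blocks: [7 3] total_free=10 largest=7 -> 100*(10-7)/10 = 300/10 = 30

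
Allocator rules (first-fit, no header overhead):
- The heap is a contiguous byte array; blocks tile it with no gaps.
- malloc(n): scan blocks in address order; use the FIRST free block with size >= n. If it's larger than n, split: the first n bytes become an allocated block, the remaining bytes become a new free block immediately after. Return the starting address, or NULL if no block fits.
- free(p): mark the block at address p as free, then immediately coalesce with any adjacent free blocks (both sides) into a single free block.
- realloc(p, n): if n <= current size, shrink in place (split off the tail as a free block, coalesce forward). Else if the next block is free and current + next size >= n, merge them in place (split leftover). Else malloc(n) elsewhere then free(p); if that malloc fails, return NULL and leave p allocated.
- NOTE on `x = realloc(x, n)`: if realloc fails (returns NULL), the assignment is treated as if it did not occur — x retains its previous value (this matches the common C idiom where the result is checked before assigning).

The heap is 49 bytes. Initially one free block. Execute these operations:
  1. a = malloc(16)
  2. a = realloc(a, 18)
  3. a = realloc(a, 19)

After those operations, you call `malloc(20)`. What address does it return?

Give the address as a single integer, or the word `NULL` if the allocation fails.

Answer: 19

Derivation:
Op 1: a = malloc(16) -> a = 0; heap: [0-15 ALLOC][16-48 FREE]
Op 2: a = realloc(a, 18) -> a = 0; heap: [0-17 ALLOC][18-48 FREE]
Op 3: a = realloc(a, 19) -> a = 0; heap: [0-18 ALLOC][19-48 FREE]
malloc(20): first-fit scan over [0-18 ALLOC][19-48 FREE] -> 19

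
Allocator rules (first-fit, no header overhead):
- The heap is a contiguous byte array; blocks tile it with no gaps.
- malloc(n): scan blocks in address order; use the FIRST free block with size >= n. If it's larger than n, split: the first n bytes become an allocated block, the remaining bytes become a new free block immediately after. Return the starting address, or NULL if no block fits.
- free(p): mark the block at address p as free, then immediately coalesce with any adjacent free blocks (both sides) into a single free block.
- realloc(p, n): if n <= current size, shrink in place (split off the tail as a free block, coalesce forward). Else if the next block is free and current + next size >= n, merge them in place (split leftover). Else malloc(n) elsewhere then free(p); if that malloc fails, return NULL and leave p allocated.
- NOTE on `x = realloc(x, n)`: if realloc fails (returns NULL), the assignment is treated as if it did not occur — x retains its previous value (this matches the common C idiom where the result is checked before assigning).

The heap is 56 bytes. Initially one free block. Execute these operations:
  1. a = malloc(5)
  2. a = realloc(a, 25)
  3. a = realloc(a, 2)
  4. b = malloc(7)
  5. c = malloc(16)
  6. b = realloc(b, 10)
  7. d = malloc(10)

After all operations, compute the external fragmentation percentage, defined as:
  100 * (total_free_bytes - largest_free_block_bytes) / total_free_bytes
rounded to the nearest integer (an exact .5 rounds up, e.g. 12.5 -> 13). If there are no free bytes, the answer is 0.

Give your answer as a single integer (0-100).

Answer: 39

Derivation:
Op 1: a = malloc(5) -> a = 0; heap: [0-4 ALLOC][5-55 FREE]
Op 2: a = realloc(a, 25) -> a = 0; heap: [0-24 ALLOC][25-55 FREE]
Op 3: a = realloc(a, 2) -> a = 0; heap: [0-1 ALLOC][2-55 FREE]
Op 4: b = malloc(7) -> b = 2; heap: [0-1 ALLOC][2-8 ALLOC][9-55 FREE]
Op 5: c = malloc(16) -> c = 9; heap: [0-1 ALLOC][2-8 ALLOC][9-24 ALLOC][25-55 FREE]
Op 6: b = realloc(b, 10) -> b = 25; heap: [0-1 ALLOC][2-8 FREE][9-24 ALLOC][25-34 ALLOC][35-55 FREE]
Op 7: d = malloc(10) -> d = 35; heap: [0-1 ALLOC][2-8 FREE][9-24 ALLOC][25-34 ALLOC][35-44 ALLOC][45-55 FREE]
Free blocks: [7 11] total_free=18 largest=11 -> 100*(18-11)/18 = 700/18 ≈ 38.889 -> rounds to 39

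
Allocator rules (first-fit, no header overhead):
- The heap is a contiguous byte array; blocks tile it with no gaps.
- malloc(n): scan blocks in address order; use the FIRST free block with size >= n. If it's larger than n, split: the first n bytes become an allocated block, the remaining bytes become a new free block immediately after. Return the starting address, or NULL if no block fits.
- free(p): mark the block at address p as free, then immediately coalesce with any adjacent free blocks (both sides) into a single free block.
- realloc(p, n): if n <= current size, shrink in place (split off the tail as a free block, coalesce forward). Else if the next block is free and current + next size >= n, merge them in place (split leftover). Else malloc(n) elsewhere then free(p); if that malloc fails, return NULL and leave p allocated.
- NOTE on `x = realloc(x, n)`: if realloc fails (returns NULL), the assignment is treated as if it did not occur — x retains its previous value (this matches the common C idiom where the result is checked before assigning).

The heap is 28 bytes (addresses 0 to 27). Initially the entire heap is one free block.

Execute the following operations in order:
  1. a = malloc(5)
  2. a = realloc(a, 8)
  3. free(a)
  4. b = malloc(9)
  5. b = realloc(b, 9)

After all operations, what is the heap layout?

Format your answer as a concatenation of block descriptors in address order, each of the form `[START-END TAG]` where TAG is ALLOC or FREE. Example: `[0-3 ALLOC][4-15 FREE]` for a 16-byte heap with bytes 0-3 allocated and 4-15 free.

Op 1: a = malloc(5) -> a = 0; heap: [0-4 ALLOC][5-27 FREE]
Op 2: a = realloc(a, 8) -> a = 0; heap: [0-7 ALLOC][8-27 FREE]
Op 3: free(a) -> (freed a); heap: [0-27 FREE]
Op 4: b = malloc(9) -> b = 0; heap: [0-8 ALLOC][9-27 FREE]
Op 5: b = realloc(b, 9) -> b = 0; heap: [0-8 ALLOC][9-27 FREE]

Answer: [0-8 ALLOC][9-27 FREE]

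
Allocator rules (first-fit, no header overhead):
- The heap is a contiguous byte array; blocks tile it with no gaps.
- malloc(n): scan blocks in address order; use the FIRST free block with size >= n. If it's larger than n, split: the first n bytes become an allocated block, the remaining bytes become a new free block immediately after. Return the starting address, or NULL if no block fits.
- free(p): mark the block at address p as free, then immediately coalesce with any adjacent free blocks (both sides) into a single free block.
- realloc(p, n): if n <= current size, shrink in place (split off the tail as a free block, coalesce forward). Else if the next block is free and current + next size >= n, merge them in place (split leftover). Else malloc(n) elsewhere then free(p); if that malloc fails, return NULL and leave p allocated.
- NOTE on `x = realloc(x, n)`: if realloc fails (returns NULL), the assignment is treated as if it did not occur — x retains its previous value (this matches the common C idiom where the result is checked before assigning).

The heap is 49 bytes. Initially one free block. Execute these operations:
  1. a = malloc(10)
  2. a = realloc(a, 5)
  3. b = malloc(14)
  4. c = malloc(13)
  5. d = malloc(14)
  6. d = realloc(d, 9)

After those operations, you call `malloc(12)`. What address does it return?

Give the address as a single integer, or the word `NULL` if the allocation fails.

Answer: NULL

Derivation:
Op 1: a = malloc(10) -> a = 0; heap: [0-9 ALLOC][10-48 FREE]
Op 2: a = realloc(a, 5) -> a = 0; heap: [0-4 ALLOC][5-48 FREE]
Op 3: b = malloc(14) -> b = 5; heap: [0-4 ALLOC][5-18 ALLOC][19-48 FREE]
Op 4: c = malloc(13) -> c = 19; heap: [0-4 ALLOC][5-18 ALLOC][19-31 ALLOC][32-48 FREE]
Op 5: d = malloc(14) -> d = 32; heap: [0-4 ALLOC][5-18 ALLOC][19-31 ALLOC][32-45 ALLOC][46-48 FREE]
Op 6: d = realloc(d, 9) -> d = 32; heap: [0-4 ALLOC][5-18 ALLOC][19-31 ALLOC][32-40 ALLOC][41-48 FREE]
malloc(12): first-fit scan over [0-4 ALLOC][5-18 ALLOC][19-31 ALLOC][32-40 ALLOC][41-48 FREE] -> NULL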